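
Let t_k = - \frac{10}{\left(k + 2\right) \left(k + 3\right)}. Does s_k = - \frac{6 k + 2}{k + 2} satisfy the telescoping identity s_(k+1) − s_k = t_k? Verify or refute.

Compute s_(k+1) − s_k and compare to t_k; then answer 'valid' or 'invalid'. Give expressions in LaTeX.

Valid: the claim telescopes to t_k.

s_(k+1) = 2*(-3*k - 4)/(k + 3)
s_(k+1) − s_k = -10/(k**2 + 5*k + 6)
(s_(k+1) − s_k) − t_k = 0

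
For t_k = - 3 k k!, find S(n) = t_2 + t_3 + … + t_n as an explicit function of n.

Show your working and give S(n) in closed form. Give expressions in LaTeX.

The ratio is (k + 1)**2/k.
Factor: A=k + 1; B=1; C=k.
Need (k + 1)·f(k+1) − (1)·f(k) = k.
Degrees (1,0,1) ⇒ d ≤ 0.
Match coefficients ⇒ f(k) = 1.
Certificate R = B(k−1)f/C = 1/k gives s_k = -3*factorial(k).
Δs = -3*k*factorial(k), as required.
Evaluate: s_(n+1) = -3*factorial(n + 1); subtract s_(2) = -6 ⇒ S(n) = 6 - 3*factorial(n + 1).

S(n) = 6 - 3 \left(n + 1\right)!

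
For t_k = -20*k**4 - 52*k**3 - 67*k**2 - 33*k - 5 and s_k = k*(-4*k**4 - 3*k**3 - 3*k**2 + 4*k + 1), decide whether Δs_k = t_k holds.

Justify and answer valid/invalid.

Valid: the claim telescopes to t_k.

s_(k+1) = -4*k**5 - 23*k**4 - 55*k**3 - 63*k**2 - 32*k - 5
s_(k+1) − s_k = -20*k**4 - 52*k**3 - 67*k**2 - 33*k - 5
(s_(k+1) − s_k) − t_k = 0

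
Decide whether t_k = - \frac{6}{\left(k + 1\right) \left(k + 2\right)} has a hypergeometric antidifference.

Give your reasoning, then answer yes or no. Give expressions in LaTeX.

Yes. s_k = - \frac{6 k}{k + 1}.

Step 1: r(k) = (k + 1)/(k + 3).
Gosper form: A/B · C(k+1)/C(k) with A=k + 1, B=k + 3, C=1.
Need (k + 1)·f(k+1) − (k + 2)·f(k) = 1.
d = 1 from the (1,1,0) case.
Coefficient equations give f(k) = k.
R(k) = B(k−1)·f(k)/C(k) = k*(k + 2); s_k = R·t_k = -6*k/(k + 1).
Check: Δs_k = -6/(k**2 + 3*k + 2). ✓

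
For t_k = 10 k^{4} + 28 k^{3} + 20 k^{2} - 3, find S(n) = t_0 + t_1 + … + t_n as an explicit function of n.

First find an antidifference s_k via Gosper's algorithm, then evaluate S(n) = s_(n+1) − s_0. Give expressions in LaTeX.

S(n) = 2 n^{5} + 12 n^{4} + 24 n^{3} + 17 n^{2} - 3

Step 1: r(k) = (10*k**4 + 68*k**3 + 164*k**2 + 164*k + 55)/(10*k**4 + 28*k**3 + 20*k**2 - 3).
Factor: A=1; B=1; C=k**4 + 14*k**3/5 + 2*k**2 - 3/10.
f must satisfy (1)·f(k+1) − (1)·f(k) = k**4 + 14*k**3/5 + 2*k**2 - 3/10.
Degrees (0,0,4) ⇒ d ≤ 5.
A polynomial solution: f(k) = k**2*(2*k**3 + 2*k**2 - 4*k - 3)/10.
Certificate R = B(k−1)f/C = k**2*(2*k**3 + 2*k**2 - 4*k - 3)/(10*k**4 + 28*k**3 + 20*k**2 - 3) gives s_k = k**2*(2*k**3 + 2*k**2 - 4*k - 3).
Check: Δs_k = 10*k**4 + 28*k**3 + 20*k**2 - 3. ✓
Evaluate: s_(n+1) = 2*n**5 + 12*n**4 + 24*n**3 + 17*n**2 - 3; subtract s_(0) = 0 ⇒ S(n) = 2*n**5 + 12*n**4 + 24*n**3 + 17*n**2 - 3.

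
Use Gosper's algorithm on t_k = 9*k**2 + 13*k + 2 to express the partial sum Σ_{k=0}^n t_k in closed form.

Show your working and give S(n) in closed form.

S(n) = 3*n**3 + 11*n**2 + 10*n + 2

Ratio r(k) = (9*k**2 + 31*k + 24)/(9*k**2 + 13*k + 2).
Normal form (A,B,C) = (1, 1, k**2 + 13*k/9 + 2/9).
Key eq: (1)·f(k+1) = (1)·f(k) + (k**2 + 13*k/9 + 2/9).
From deg A=0, deg B=0, deg C=2: d=3.
Coefficient equations give f(k) = k*(3*k**2 + 2*k - 3)/9.
So s_k = (B(k−1)f/C)·t_k = (k*(3*k**2 + 2*k - 3)/(9*k**2 + 13*k + 2))·t_k = k*(3*k**2 + 2*k - 3).
s_(k+1) − s_k = 9*k**2 + 13*k + 2 = t_k.
Σ_(k=0)^n t_k = s_(n+1) − s_(0) = (3*n**3 + 11*n**2 + 10*n + 2) − (0), i.e. 3*n**3 + 11*n**2 + 10*n + 2.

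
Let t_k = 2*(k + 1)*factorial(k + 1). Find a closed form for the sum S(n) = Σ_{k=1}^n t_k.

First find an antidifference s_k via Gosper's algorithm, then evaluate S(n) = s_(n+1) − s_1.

S(n) = 2*factorial(n + 2) - 4

Compute t_(k+1)/t_k: get (k + 2)**2/(k + 1).
Normal form (A,B,C) = (k + 2, 1, k + 1).
Need (k + 2)·f(k+1) − (1)·f(k) = k + 1.
deg f ≤ 0 (via 1,0,1).
Match coefficients ⇒ f(k) = 1.
Then R = B(k−1)f/C = 1/(k + 1), so s_k = R(k)·t_k = 2*factorial(k + 1).
s_(k+1) − s_k = 2*(k + 1)*factorial(k + 1) = t_k.
Telescope: S(n) = s_(n+1) − s_(1) = 2*factorial(n + 2) − (4) = 2*factorial(n + 2) - 4.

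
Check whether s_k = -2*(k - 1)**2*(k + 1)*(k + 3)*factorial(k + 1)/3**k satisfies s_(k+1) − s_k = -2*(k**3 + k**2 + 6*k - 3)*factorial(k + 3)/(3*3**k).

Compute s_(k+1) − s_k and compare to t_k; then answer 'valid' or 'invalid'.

Invalid: residual 2*(k**4 + 3*k**3 + 5*k**2 + 15*k - 9)*factorial(k + 1)/(3*3**k) ≠ 0.

s_(k+1) = -2*k**2*(k + 2)*(k + 4)*factorial(k + 2)/(3*3**k)
s_(k+1) − s_k = -2*(k**5 + 5*k**4 + 14*k**3 + 28*k**2 + 6*k - 9)*factorial(k + 1)/(3*3**k)
(s_(k+1) − s_k) − t_k = 2*(k**4 + 3*k**3 + 5*k**2 + 15*k - 9)*factorial(k + 1)/(3*3**k)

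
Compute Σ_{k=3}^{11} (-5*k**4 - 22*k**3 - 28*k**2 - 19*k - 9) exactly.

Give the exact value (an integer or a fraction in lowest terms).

t_(k+1)/t_k = (5*k**4 + 42*k**3 + 124*k**2 + 161*k + 83)/(5*k**4 + 22*k**3 + 28*k**2 + 19*k + 9).
Gosper form: A/B · C(k+1)/C(k) with A=1, B=1, C=k**4 + 22*k**3/5 + 28*k**2/5 + 19*k/5 + 9/5.
f must satisfy (1)·f(k+1) − (1)·f(k) = k**4 + 22*k**3/5 + 28*k**2/5 + 19*k/5 + 9/5.
Bound: deg f ≤ 5.
Solve for f: f(k) = k*(k**4 + 3*k**3 + k + 4)/5 (degree 5 ≤ 5).
Certificate R = B(k−1)f/C = k*(k**4 + 3*k**3 + k + 4)/(5*k**4 + 22*k**3 + 28*k**2 + 19*k + 9) gives s_k = k*(-k**4 - 3*k**3 - k - 4).
Δs = -5*k**4 - 22*k**3 - 28*k**2 - 19*k - 9, as required.
Telescoping: Σ = s_(12) − s_(3) = -311232 − (-507) = -310725.

Σ = -310725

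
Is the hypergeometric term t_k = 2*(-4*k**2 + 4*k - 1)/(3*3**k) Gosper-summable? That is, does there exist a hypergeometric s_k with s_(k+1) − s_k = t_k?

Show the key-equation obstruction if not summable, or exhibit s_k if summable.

Yes. s_k = (4*k**2 + 3)/3**k.

Compute t_(k+1)/t_k: get (4*k**2 + 4*k + 1)/(3*(4*k**2 - 4*k + 1)).
Take A(k)=1/3, B(k)=1, C(k)=k**2 - k + 1/4.
f must satisfy (1/3)·f(k+1) − (1)·f(k) = k**2 - k + 1/4.
d = 2 from the (0,0,2) case.
Match coefficients ⇒ f(k) = -3*(4*k**2 + 3)/8.
Get s_k = R·t_k = (4*k**2 + 3)/3**k with R(k) = B(k−1)f(k)/C(k) = -3*(4*k**2 + 3)/(2*(2*k - 1)**2).
Check: Δs_k = 2*(-4*k**2 + 4*k - 1)/(3*3**k). ✓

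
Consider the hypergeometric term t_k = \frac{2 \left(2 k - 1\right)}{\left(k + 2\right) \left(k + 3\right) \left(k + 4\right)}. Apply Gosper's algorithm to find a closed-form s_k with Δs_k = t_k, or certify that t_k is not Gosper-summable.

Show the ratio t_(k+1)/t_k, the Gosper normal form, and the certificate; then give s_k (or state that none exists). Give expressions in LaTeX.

s_k = \frac{k \left(k - 3\right)}{2 \left(k + 2\right) \left(k + 3\right)}

r(k) = (k + 2)*(2*k + 1)/((k + 5)*(2*k - 1)) after simplifying.
Gosper form: A/B · C(k+1)/C(k) with A=k + 2, B=k + 5, C=k - 1/2.
Solve (k + 2)·f(k+1) − (k + 4)·f(k) = k - 1/2.
d = 2 from the (1,1,1) case.
Match coefficients ⇒ f(k) = k*(k - 3)/8.
Then R = B(k−1)f/C = k*(k - 3)*(k + 4)/(4*(2*k - 1)), so s_k = R(k)·t_k = k*(k - 3)/(2*(k + 2)*(k + 3)).
Verify: 2*(2*k - 1)/(k**3 + 9*k**2 + 26*k + 24) matches t_k.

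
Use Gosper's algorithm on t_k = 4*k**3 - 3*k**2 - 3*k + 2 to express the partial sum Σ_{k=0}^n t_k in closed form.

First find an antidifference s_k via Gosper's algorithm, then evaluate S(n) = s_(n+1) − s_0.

Ratio r(k) = k*(4*k**2 + 9*k + 3)/(4*k**3 - 3*k**2 - 3*k + 2).
Normal form (A,B,C) = (1, 1, k**3 - 3*k**2/4 - 3*k/4 + 1/2).
Key eq: (1)·f(k+1) = (1)·f(k) + (k**3 - 3*k**2/4 - 3*k/4 + 1/2).
From deg A=0, deg B=0, deg C=3: d=4.
A polynomial solution: f(k) = k*(k**3 - 3*k**2 + k + 3)/4.
So s_k = (B(k−1)f/C)·t_k = (k*(k**3 - 3*k**2 + k + 3)/((k - 1)*(4*k**2 + k - 2)))·t_k = k*(k**3 - 3*k**2 + k + 3).
Δs = 4*k**3 - 3*k**2 - 3*k + 2, as required.
Evaluate: s_(n+1) = n**4 + n**3 - 2*n**2 + 2; subtract s_(0) = 0 ⇒ S(n) = n**4 + n**3 - 2*n**2 + 2.

S(n) = n**4 + n**3 - 2*n**2 + 2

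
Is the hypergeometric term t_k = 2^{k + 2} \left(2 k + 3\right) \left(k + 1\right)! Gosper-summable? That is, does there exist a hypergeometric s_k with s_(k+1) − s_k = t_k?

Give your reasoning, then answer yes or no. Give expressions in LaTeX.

Yes. s_k = 2^{k + 2} \left(k + 1\right)!.

The ratio is 2*(k + 2)*(2*k + 5)/(2*k + 3).
A = 2*k + 4, B = 1, C = k + 3/2.
Need (2*k + 4)·f(k+1) − (1)·f(k) = k + 3/2.
d = 0 from the (1,0,1) case.
A polynomial solution: f(k) = 1/2.
So s_k = (B(k−1)f/C)·t_k = (1/(2*k + 3))·t_k = 2**(k + 2)*factorial(k + 1).
Check: Δs_k = 2**(k + 2)*(2*k + 3)*factorial(k + 1). ✓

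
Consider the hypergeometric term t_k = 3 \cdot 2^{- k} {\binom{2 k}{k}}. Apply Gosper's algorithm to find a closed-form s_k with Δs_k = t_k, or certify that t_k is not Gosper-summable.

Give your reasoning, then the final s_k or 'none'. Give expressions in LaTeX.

none (Gosper's algorithm certifies no s_k)

Ratio r(k) = (2*k + 1)/(k + 1).
A = 2*k + 1, B = k + 1, C = 1.
Key eq: (2*k + 1)·f(k+1) = (k)·f(k) + (1).
Degrees (1,1,0) ⇒ d ≤ -1.
Bound -1 < 0, so the key equation has no polynomial solution.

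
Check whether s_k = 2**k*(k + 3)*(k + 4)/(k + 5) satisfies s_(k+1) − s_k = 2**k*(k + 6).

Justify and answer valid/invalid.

Invalid: residual 2**(k + 1)*(-k**2 - 10*k - 26)/(k**2 + 11*k + 30) ≠ 0.

s_(k+1) = 2**(k + 1)*(k + 4)*(k + 5)/(k + 6)
s_(k+1) − s_k = 2**k*(k**3 + 15*k**2 + 76*k + 128)/(k**2 + 11*k + 30)
(s_(k+1) − s_k) − t_k = 2**(k + 1)*(-k**2 - 10*k - 26)/(k**2 + 11*k + 30)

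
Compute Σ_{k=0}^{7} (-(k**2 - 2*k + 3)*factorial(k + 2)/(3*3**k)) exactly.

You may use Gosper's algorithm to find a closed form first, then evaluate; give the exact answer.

Step 1: r(k) = (k + 3)*(-2*k + (k + 1)**2 + 1)/(3*(k**2 - 2*k + 3)).
So A=k/3 + 1 and B=1, with C=k**2 - 2*k + 3.
f must satisfy (k/3 + 1)·f(k+1) − (1)·f(k) = k**2 - 2*k + 3.
Degrees (1,0,2) ⇒ d ≤ 1.
Coefficient equations give f(k) = 3*(k - 3).
Then R = B(k−1)f/C = 3*(k - 3)/(k**2 - 2*k + 3), so s_k = R(k)·t_k = -(k - 3)*factorial(k + 2)/3**k.
Check: Δs_k = -(k**2 - 2*k + 3)*factorial(k + 2)/(3*3**k). ✓
Σ_(k=0)^(7) t_k = s_(8) − s_(0) = -224000/81 − (6) = -224486/81.

Σ = -224486/81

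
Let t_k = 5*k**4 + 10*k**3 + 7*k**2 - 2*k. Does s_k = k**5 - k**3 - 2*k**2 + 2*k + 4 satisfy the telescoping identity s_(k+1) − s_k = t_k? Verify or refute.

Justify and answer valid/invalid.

valid; difference matches t_k

s_(k+1) = k**5 + 5*k**4 + 9*k**3 + 5*k**2 + 4
s_(k+1) − s_k = k*(5*k**3 + 10*k**2 + 7*k - 2)
(s_(k+1) − s_k) − t_k = 0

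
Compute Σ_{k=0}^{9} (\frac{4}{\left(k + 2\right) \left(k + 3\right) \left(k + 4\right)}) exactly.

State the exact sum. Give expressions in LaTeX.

Σ = 25/78

Step 1: r(k) = (k + 2)/(k + 5).
A = k + 2, B = k + 5, C = 1.
Set up (k + 2)·f(k+1) − (k + 4)·f(k) − (1) = 0.
From deg A=1, deg B=1, deg C=0: d=2.
A polynomial solution: f(k) = k*(k + 5)/12.
So s_k = (B(k−1)f/C)·t_k = (k*(k + 4)*(k + 5)/12)·t_k = k*(k + 5)/(3*(k + 2)*(k + 3)).
Δs = 4/(k**3 + 9*k**2 + 26*k + 24), as required.
Evaluate s at k=10 and k=0: 25/78 and 0; difference 25/78.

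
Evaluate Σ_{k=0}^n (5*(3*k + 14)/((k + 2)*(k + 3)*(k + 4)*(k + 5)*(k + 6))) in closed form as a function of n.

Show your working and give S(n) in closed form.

S(n) = (n**3 + 13*n**2 + 54*n + 42)/(6*(n**3 + 13*n**2 + 54*n + 72))

t_(k+1)/t_k = (k + 2)*(3*k + 17)/((k + 7)*(3*k + 14)).
So A=k + 2 and B=k + 7, with C=k + 14/3.
f must satisfy (k + 2)·f(k+1) − (k + 6)·f(k) = k + 14/3.
Bound: deg f ≤ 4.
Coefficient equations give f(k) = k*(k + 4)*(k**2 + 10*k + 31)/90.
Certificate R = B(k−1)f/C = k*(k + 4)*(k + 6)*(k**2 + 10*k + 31)/(30*(3*k + 14)) gives s_k = k*(k**2 + 10*k + 31)/(6*(k**3 + 10*k**2 + 31*k + 30)).
Δs = 5*(3*k + 14)/(k**5 + 20*k**4 + 155*k**3 + 580*k**2 + 1044*k + 720), as required.
Evaluate: s_(n+1) = (n**3 + 13*n**2 + 54*n + 42)/(6*(n**3 + 13*n**2 + 54*n + 72)); subtract s_(0) = 0 ⇒ S(n) = (n**3 + 13*n**2 + 54*n + 42)/(6*(n**3 + 13*n**2 + 54*n + 72)).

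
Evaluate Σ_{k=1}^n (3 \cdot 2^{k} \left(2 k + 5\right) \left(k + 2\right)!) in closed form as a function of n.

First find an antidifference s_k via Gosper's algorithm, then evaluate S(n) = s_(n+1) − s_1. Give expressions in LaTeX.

t_(k+1)/t_k = 2*(k + 3)*(2*k + 7)/(2*k + 5).
Normal form (A,B,C) = (2*k + 6, 1, k + 5/2).
Solve (2*k + 6)·f(k+1) − (1)·f(k) = k + 5/2.
Bound: deg f ≤ 0.
Solving with deg f ≤ 0: f(k) = 1/2.
Certificate R = B(k−1)f/C = 1/(2*k + 5) gives s_k = 3*2**k*factorial(k + 2).
Check: Δs_k = 3*2**k*(2*k + 5)*factorial(k + 2). ✓
Telescope: S(n) = s_(n+1) − s_(1) = 6*2**n*factorial(n + 3) − (36) = 6*2**n*factorial(n + 3) - 36.

S(n) = 6 \cdot 2^{n} \left(n + 3\right)! - 36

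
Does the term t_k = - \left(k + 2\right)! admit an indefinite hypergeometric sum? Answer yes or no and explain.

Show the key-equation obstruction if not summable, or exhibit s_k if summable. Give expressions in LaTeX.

No — negative degree bound, so no certificate f.

The ratio is k + 3.
Normal form (A,B,C) = (k + 3, 1, 1).
Solve (k + 3)·f(k+1) − (1)·f(k) = 1.
deg f ≤ -1 (via 1,0,0).
d = -1 < 0 ⇒ no nonzero polynomial f; not summable.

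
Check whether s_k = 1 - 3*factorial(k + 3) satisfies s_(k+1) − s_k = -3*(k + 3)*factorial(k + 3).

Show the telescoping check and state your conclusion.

s_(k+1) = 1 - 3*factorial(k + 4)
s_(k+1) − s_k = -3*(k + 3)*factorial(k + 3)
(s_(k+1) − s_k) − t_k = 0

Valid: the claim telescopes to t_k.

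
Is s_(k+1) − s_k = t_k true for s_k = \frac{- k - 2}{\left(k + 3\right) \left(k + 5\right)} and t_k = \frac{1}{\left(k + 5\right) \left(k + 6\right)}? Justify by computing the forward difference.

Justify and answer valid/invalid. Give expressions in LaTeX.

Invalid: residual \frac{- 2 k - 9}{k^{4} + 18 k^{3} + 119 k^{2} + 342 k + 360} ≠ 0.

s_(k+1) = (-k - 3)/((k + 4)*(k + 6))
s_(k+1) − s_k = (k**2 + 5*k + 3)/(k**4 + 18*k**3 + 119*k**2 + 342*k + 360)
(s_(k+1) − s_k) − t_k = (-2*k - 9)/(k**4 + 18*k**3 + 119*k**2 + 342*k + 360)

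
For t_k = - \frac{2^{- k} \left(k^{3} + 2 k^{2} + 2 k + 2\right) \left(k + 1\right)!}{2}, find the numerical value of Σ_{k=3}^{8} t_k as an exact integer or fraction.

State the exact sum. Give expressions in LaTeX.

t_(k+1)/t_k = (k**4 + 7*k**3 + 19*k**2 + 25*k + 14)/(2*(k**3 + 2*k**2 + 2*k + 2)).
Gosper form: A/B · C(k+1)/C(k) with A=k/2 + 1, B=1, C=k**3 + 2*k**2 + 2*k + 2.
Set up (k/2 + 1)·f(k+1) − (1)·f(k) − (k**3 + 2*k**2 + 2*k + 2) = 0.
Bound: deg f ≤ 2.
Solve for f: f(k) = 2*(k**2 - 3) (degree 2 ≤ 2).
Certificate R = B(k−1)f/C = 2*(k**2 - 3)/(k**3 + 2*k**2 + 2*k + 2) gives s_k = -(k**2 - 3)*factorial(k + 1)/2**k.
Check: Δs_k = -(k**3 + 2*k**2 + 2*k + 2)*factorial(k + 1)/(2*2**k). ✓
Sum = s_(9) − s_(3); s_(9) = -552825, s_(3) = -18 ⇒ -552807.

Σ = -552807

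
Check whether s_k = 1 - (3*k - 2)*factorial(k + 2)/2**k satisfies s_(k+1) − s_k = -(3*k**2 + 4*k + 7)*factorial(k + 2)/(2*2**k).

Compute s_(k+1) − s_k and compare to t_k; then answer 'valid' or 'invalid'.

valid; difference matches t_k

s_(k+1) = -2**(-k - 1)*(3*k + 1)*factorial(k + 3) + 1
s_(k+1) − s_k = -(3*k**2 + 4*k + 7)*factorial(k + 2)/(2*2**k)
(s_(k+1) − s_k) − t_k = 0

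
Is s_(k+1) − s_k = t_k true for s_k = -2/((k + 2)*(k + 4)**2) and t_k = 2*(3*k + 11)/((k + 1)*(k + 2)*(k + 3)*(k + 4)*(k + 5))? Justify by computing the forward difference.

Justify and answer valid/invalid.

Invalid: residual 6*(-4*k**2 - 31*k - 59)/(k**7 + 24*k**6 + 240*k**5 + 1290*k**4 + 3999*k**3 + 7086*k**2 + 6560*k + 2400) ≠ 0.

s_(k+1) = -2/((k + 3)*(k + 5)**2)
s_(k+1) − s_k = -2/((k + 3)*(k + 5)**2) + 2/((k + 2)*(k + 4)**2)
(s_(k+1) − s_k) − t_k = 6*(-4*k**2 - 31*k - 59)/(k**7 + 24*k**6 + 240*k**5 + 1290*k**4 + 3999*k**3 + 7086*k**2 + 6560*k + 2400)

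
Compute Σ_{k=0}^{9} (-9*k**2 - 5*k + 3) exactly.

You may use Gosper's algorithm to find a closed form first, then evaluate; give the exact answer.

Σ = -2760

The ratio is (9*k**2 + 23*k + 11)/(9*k**2 + 5*k - 3).
Factor: A=1; B=1; C=k**2 + 5*k/9 - 1/3.
f must satisfy (1)·f(k+1) − (1)·f(k) = k**2 + 5*k/9 - 1/3.
deg f ≤ 3 (via 0,0,2).
Solve for f: f(k) = k*(3*k**2 - 2*k - 4)/9 (degree 3 ≤ 3).
Get s_k = R·t_k = k*(-3*k**2 + 2*k + 4) with R(k) = B(k−1)f(k)/C(k) = k*(3*k**2 - 2*k - 4)/(9*k**2 + 5*k - 3).
Check: Δs_k = -9*k**2 - 5*k + 3. ✓
Evaluate s at k=10 and k=0: -2760 and 0; difference -2760.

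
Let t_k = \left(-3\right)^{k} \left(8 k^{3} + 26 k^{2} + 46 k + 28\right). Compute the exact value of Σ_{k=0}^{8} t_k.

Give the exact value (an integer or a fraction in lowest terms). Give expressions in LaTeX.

Σ = 32614732

Compute t_(k+1)/t_k: get 3*(-4*k**3 - 25*k**2 - 61*k - 54)/(4*k**3 + 13*k**2 + 23*k + 14).
Normal form (A,B,C) = (-3, 1, k**3 + 13*k**2/4 + 23*k/4 + 7/2).
Solve (-3)·f(k+1) − (1)·f(k) = k**3 + 13*k**2/4 + 23*k/4 + 7/2.
deg f ≤ 3 (via 0,0,3).
Match coefficients ⇒ f(k) = -(2*k**3 + 2*k**2 + 4*k + 1)/8.
Then R = B(k−1)f/C = -(2*k**3 + 2*k**2 + 4*k + 1)/(2*(k + 1)*(4*k**2 + 9*k + 14)), so s_k = R(k)·t_k = (-3)**k*(-2*k**3 - 2*k**2 - 4*k - 1).
Verify: (-3)**k*(8*k**3 + 26*k**2 + 46*k + 28) matches t_k.
Evaluate s at k=9 and k=0: 32614731 and -1; difference 32614732.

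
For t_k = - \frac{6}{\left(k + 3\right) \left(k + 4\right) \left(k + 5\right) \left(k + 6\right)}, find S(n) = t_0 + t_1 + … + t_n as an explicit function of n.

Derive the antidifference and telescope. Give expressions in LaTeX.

S(n) = \frac{- n^{3} - 15 n^{2} - 74 n - 60}{30 \left(n^{3} + 15 n^{2} + 74 n + 120\right)}

t_(k+1)/t_k = (k + 3)/(k + 7).
Take A(k)=k + 3, B(k)=k + 7, C(k)=1.
Need (k + 3)·f(k+1) − (k + 6)·f(k) = 1.
Degrees (1,1,0) ⇒ d ≤ 3.
A polynomial solution: f(k) = k*(k**2 + 12*k + 47)/180.
Certificate R = B(k−1)f/C = k*(k + 6)*(k**2 + 12*k + 47)/180 gives s_k = k*(-k**2 - 12*k - 47)/(30*(k + 3)*(k + 4)*(k + 5)).
Check: Δs_k = -6/(k**4 + 18*k**3 + 119*k**2 + 342*k + 360). ✓
Σ_(k=0)^n t_k = s_(n+1) − s_(0) = ((-n**3 - 15*n**2 - 74*n - 60)/(30*(n**3 + 15*n**2 + 74*n + 120))) − (0), i.e. (-n**3 - 15*n**2 - 74*n - 60)/(30*(n**3 + 15*n**2 + 74*n + 120)).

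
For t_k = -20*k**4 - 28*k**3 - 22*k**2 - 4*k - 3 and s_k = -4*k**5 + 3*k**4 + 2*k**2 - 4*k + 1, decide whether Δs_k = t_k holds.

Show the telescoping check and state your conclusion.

valid (s_(k+1) − s_k reduces to t_k)

s_(k+1) = -4*k - 4*(k + 1)**5 + 3*(k + 1)**4 + 2*(k + 1)**2 - 3
s_(k+1) − s_k = -20*k**4 - 28*k**3 - 22*k**2 - 4*k - 3
(s_(k+1) − s_k) − t_k = 0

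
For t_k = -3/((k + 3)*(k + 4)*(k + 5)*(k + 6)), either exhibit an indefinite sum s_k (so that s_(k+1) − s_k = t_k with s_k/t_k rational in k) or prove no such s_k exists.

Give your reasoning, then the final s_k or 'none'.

Compute t_(k+1)/t_k: get (k + 3)/(k + 7).
A = k + 3, B = k + 7, C = 1.
Solve (k + 3)·f(k+1) − (k + 6)·f(k) = 1.
deg f ≤ 3 (via 1,1,0).
Match coefficients ⇒ f(k) = k*(k**2 + 12*k + 47)/180.
So s_k = (B(k−1)f/C)·t_k = (k*(k + 6)*(k**2 + 12*k + 47)/180)·t_k = k*(-k**2 - 12*k - 47)/(60*(k + 3)*(k + 4)*(k + 5)).
Verify: -3/(k**4 + 18*k**3 + 119*k**2 + 342*k + 360) matches t_k.

s_k = k*(-k**2 - 12*k - 47)/(60*(k + 3)*(k + 4)*(k + 5))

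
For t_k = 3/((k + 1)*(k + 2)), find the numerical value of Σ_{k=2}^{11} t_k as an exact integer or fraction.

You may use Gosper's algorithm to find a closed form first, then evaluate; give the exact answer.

Σ = 10/13

t_(k+1)/t_k = (k + 1)/(k + 3).
Normal form (A,B,C) = (k + 1, k + 3, 1).
Solve (k + 1)·f(k+1) − (k + 2)·f(k) = 1.
deg f ≤ 1 (via 1,1,0).
Solve for f: f(k) = k (degree 1 ≤ 1).
R(k) = B(k−1)·f(k)/C(k) = k*(k + 2); s_k = R·t_k = 3*k/(k + 1).
Check: Δs_k = 3/(k**2 + 3*k + 2). ✓
Evaluate s at k=12 and k=2: 36/13 and 2; difference 10/13.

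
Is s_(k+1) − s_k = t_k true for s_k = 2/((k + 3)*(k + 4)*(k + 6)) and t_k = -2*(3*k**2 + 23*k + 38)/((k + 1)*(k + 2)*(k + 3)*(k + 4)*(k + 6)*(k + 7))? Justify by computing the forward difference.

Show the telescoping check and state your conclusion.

s_(k+1) = 2/((k + 4)*(k + 5)*(k + 7))
s_(k+1) − s_k = 2*(-3*k - 17)/(k**5 + 25*k**4 + 245*k**3 + 1175*k**2 + 2754*k + 2520)
(s_(k+1) − s_k) − t_k = 24*(k**2 + 8*k + 13)/(k**7 + 28*k**6 + 322*k**5 + 1960*k**4 + 6769*k**3 + 13132*k**2 + 13068*k + 5040)

Invalid: residual 24*(k**2 + 8*k + 13)/(k**7 + 28*k**6 + 322*k**5 + 1960*k**4 + 6769*k**3 + 13132*k**2 + 13068*k + 5040) ≠ 0.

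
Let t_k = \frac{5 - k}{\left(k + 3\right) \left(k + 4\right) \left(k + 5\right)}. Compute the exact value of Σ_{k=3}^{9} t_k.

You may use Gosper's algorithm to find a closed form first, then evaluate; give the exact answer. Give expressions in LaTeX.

Σ = 1/546

The ratio is (k - 4)*(k + 3)/((k - 5)*(k + 6)).
Gosper form: A/B · C(k+1)/C(k) with A=k + 3, B=k + 6, C=k - 5.
Key eq: (k + 3)·f(k+1) = (k + 5)·f(k) + (k - 5).
From deg A=1, deg B=1, deg C=1: d=2.
Coefficient equations give f(k) = -k*(k + 19)/12.
Get s_k = R·t_k = k*(k + 19)/(12*(k + 3)*(k + 4)) with R(k) = B(k−1)f(k)/C(k) = -k*(k + 5)*(k + 19)/(12*(k - 5)).
s_(k+1) − s_k = (5 - k)/(k**3 + 12*k**2 + 47*k + 60) = t_k.
Σ_(k=3)^(9) t_k = s_(10) − s_(3) = 145/1092 − (11/84) = 1/546.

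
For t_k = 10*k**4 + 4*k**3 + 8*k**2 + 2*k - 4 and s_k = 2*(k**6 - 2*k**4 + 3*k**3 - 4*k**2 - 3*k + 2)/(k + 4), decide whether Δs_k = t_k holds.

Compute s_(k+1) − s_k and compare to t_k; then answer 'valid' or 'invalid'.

Invalid: residual 4*(-4*k**5 - 24*k**4 - 10*k**3 - 18*k**2 - 4*k + 9)/(k**2 + 9*k + 20) ≠ 0.

s_(k+1) = 2*(k**6 + 6*k**5 + 13*k**4 + 15*k**3 + 8*k**2 - 4*k - 3)/(k + 5)
s_(k+1) − s_k = 2*(5*k**6 + 39*k**5 + 74*k**4 + 57*k**3 + 51*k**2 - 6*k - 22)/(k**2 + 9*k + 20)
(s_(k+1) − s_k) − t_k = 4*(-4*k**5 - 24*k**4 - 10*k**3 - 18*k**2 - 4*k + 9)/(k**2 + 9*k + 20)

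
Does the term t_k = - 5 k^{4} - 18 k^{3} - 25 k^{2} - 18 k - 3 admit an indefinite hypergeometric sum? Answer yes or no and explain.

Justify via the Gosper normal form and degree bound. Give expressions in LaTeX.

Yes. s_k = k \left(- k^{4} - 2 k^{3} - k^{2} - k + 2\right).

The ratio is (5*k**4 + 38*k**3 + 109*k**2 + 142*k + 69)/(5*k**4 + 18*k**3 + 25*k**2 + 18*k + 3).
Factor: A=1; B=1; C=k**4 + 18*k**3/5 + 5*k**2 + 18*k/5 + 3/5.
Solve (1)·f(k+1) − (1)·f(k) = k**4 + 18*k**3/5 + 5*k**2 + 18*k/5 + 3/5.
Bound: deg f ≤ 5.
A polynomial solution: f(k) = k*(k + 2)*(k**3 + k - 1)/5.
So s_k = (B(k−1)f/C)·t_k = (k*(k + 2)*(k**3 + k - 1)/(5*k**4 + 18*k**3 + 25*k**2 + 18*k + 3))·t_k = k*(-k**4 - 2*k**3 - k**2 - k + 2).
Check: Δs_k = -5*k**4 - 18*k**3 - 25*k**2 - 18*k - 3. ✓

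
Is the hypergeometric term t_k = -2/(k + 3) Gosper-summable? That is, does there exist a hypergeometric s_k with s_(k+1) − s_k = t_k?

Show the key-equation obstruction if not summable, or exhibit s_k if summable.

No; the coefficient equations for f are inconsistent.

Compute t_(k+1)/t_k: get (k + 3)/(k + 4).
So A=k + 3 and B=k + 4, with C=1.
Key eq: (k + 3)·f(k+1) = (k + 3)·f(k) + (1).
Degrees (1,1,0) ⇒ d ≤ 0.
Generic f = c0 gives residual -1; -1 = 0 cannot hold, so t_k is not Gosper-summable.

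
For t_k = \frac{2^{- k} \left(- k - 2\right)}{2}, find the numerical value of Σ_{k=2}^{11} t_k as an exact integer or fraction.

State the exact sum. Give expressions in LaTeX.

Σ = -5105/4096

Step 1: r(k) = (k + 3)/(2*(k + 2)).
Factor: A=1/2; B=1; C=k + 2.
Need (1/2)·f(k+1) − (1)·f(k) = k + 2.
d = 1 from the (0,0,1) case.
Coefficient equations give f(k) = -2*(k + 3).
Certificate R = B(k−1)f/C = -2*(k + 3)/(k + 2) gives s_k = (k + 3)/2**k.
Check: Δs_k = (-k - 2)/(2*2**k). ✓
Sum = s_(12) − s_(2); s_(12) = 15/4096, s_(2) = 5/4 ⇒ -5105/4096.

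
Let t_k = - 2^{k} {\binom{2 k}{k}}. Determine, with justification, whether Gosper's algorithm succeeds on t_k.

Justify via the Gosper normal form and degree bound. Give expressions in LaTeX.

No; the degree bound rules out any f.

Ratio r(k) = 4*(2*k + 1)/(k + 1).
Factor: A=8*k + 4; B=k + 1; C=1.
Need (8*k + 4)·f(k+1) − (k)·f(k) = 1.
Degrees (1,1,0) ⇒ d ≤ -1.
Negative degree bound (-1): no f exists, t_k not Gosper-summable.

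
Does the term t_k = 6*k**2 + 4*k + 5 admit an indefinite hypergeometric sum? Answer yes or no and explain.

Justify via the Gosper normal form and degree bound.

Ratio r(k) = (6*k**2 + 16*k + 15)/(6*k**2 + 4*k + 5).
A = 1, B = 1, C = k**2 + 2*k/3 + 5/6.
Set up (1)·f(k+1) − (1)·f(k) − (k**2 + 2*k/3 + 5/6) = 0.
Degrees (0,0,2) ⇒ d ≤ 3.
A polynomial solution: f(k) = k*(2*k**2 - k + 4)/6.
So s_k = (B(k−1)f/C)·t_k = (k*(2*k**2 - k + 4)/(6*k**2 + 4*k + 5))·t_k = k*(2*k**2 - k + 4).
Δs = 6*k**2 + 4*k + 5, as required.

Yes. s_k = k*(2*k**2 - k + 4).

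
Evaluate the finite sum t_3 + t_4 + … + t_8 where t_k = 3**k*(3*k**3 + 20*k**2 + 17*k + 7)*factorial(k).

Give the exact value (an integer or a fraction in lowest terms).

Σ = 807110072766

The ratio is 3*(3*k**4 + 32*k**3 + 95*k**2 + 113*k + 47)/(3*k**3 + 20*k**2 + 17*k + 7).
So A=3*k + 3 and B=1, with C=k**3 + 20*k**2/3 + 17*k/3 + 7/3.
Solve (3*k + 3)·f(k+1) − (1)·f(k) = k**3 + 20*k**2/3 + 17*k/3 + 7/3.
d = 2 from the (1,0,3) case.
Coefficient equations give f(k) = (k**2 + 4*k - 4)/3.
R(k) = B(k−1)·f(k)/C(k) = (k**2 + 4*k - 4)/(3*k**3 + 20*k**2 + 17*k + 7); s_k = R·t_k = 3**k*(k**2 + 4*k - 4)*factorial(k).
Check: Δs_k = 3**k*(3*k**3 + 20*k**2 + 17*k + 7)*factorial(k). ✓
Evaluate s at k=9 and k=3: 807110075520 and 2754; difference 807110072766.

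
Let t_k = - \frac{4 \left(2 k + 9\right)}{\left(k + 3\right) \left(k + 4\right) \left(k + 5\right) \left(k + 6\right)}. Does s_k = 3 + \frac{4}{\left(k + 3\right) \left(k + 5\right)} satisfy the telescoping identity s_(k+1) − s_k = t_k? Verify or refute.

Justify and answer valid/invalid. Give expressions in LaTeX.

s_(k+1) = 3 + 4/((k + 4)*(k + 6))
s_(k+1) − s_k = 4*(-2*k - 9)/(k**4 + 18*k**3 + 119*k**2 + 342*k + 360)
(s_(k+1) − s_k) − t_k = 0

valid; difference matches t_k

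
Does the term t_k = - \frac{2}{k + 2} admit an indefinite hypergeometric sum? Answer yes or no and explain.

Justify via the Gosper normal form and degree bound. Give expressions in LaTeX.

r(k) = (k + 2)/(k + 3) after simplifying.
Normal form (A,B,C) = (k + 2, k + 3, 1).
Need (k + 2)·f(k+1) − (k + 2)·f(k) = 1.
Degrees (1,1,0) ⇒ d ≤ 0.
Write f(k) = c0. Then LHS − RHS = -1, requiring -1 = 0: contradictory. No certificate.

No. Not Gosper-summable.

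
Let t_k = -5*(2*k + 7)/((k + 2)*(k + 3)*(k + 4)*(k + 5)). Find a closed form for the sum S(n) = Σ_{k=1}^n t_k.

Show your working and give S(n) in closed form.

S(n) = n*(-n - 8)/(3*(n**2 + 8*n + 15))

Ratio r(k) = (k + 2)*(2*k + 9)/((k + 6)*(2*k + 7)).
Gosper form: A/B · C(k+1)/C(k) with A=k + 2, B=k + 6, C=k + 7/2.
f must satisfy (k + 2)·f(k+1) − (k + 5)·f(k) = k + 7/2.
deg f ≤ 3 (via 1,1,1).
Match coefficients ⇒ f(k) = k*(k + 3)*(k + 6)/16.
So s_k = (B(k−1)f/C)·t_k = (k*(k + 3)*(k + 5)*(k + 6)/(8*(2*k + 7)))·t_k = 5*k*(-k - 6)/(8*(k**2 + 6*k + 8)).
Check: Δs_k = 5*(-2*k - 7)/(k**4 + 14*k**3 + 71*k**2 + 154*k + 120). ✓
Telescope: S(n) = s_(n+1) − s_(1) = 5*(-n**2 - 8*n - 7)/(8*(n**2 + 8*n + 15)) − (-7/24) = n*(-n - 8)/(3*(n**2 + 8*n + 15)).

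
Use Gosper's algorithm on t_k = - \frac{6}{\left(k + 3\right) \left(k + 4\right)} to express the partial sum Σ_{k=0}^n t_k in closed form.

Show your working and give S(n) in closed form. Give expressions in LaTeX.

The ratio is (k + 3)/(k + 5).
A = k + 3, B = k + 5, C = 1.
f must satisfy (k + 3)·f(k+1) − (k + 4)·f(k) = 1.
Bound: deg f ≤ 1.
Solving with deg f ≤ 1: f(k) = k/3.
Certificate R = B(k−1)f/C = k*(k + 4)/3 gives s_k = -2*k/(k + 3).
Verify: -6/(k**2 + 7*k + 12) matches t_k.
Telescope: S(n) = s_(n+1) − s_(0) = 2*(-n - 1)/(n + 4) − (0) = 2*(-n - 1)/(n + 4).

S(n) = \frac{2 \left(- n - 1\right)}{n + 4}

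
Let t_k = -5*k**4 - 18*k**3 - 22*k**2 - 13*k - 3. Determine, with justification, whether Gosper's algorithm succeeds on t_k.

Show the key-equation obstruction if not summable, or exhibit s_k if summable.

r(k) = (5*k**4 + 38*k**3 + 106*k**2 + 131*k + 61)/(5*k**4 + 18*k**3 + 22*k**2 + 13*k + 3) after simplifying.
Normal form (A,B,C) = (1, 1, k**4 + 18*k**3/5 + 22*k**2/5 + 13*k/5 + 3/5).
f must satisfy (1)·f(k+1) − (1)·f(k) = k**4 + 18*k**3/5 + 22*k**2/5 + 13*k/5 + 3/5.
Degrees (0,0,4) ⇒ d ≤ 5.
A polynomial solution: f(k) = k**4*(k + 2)/5.
Certificate R = B(k−1)f/C = k**4*(k + 2)/(5*k**4 + 18*k**3 + 22*k**2 + 13*k + 3) gives s_k = k**4*(-k - 2).
Verify: k**4*(k + 2) - (k + 1)**4*(k + 3) matches t_k.

Yes. s_k = k**4*(-k - 2).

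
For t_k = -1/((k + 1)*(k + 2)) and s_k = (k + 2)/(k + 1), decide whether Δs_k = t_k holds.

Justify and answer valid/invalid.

s_(k+1) = (k + 3)/(k + 2)
s_(k+1) − s_k = -1/(k**2 + 3*k + 2)
(s_(k+1) − s_k) − t_k = 0

valid; difference matches t_k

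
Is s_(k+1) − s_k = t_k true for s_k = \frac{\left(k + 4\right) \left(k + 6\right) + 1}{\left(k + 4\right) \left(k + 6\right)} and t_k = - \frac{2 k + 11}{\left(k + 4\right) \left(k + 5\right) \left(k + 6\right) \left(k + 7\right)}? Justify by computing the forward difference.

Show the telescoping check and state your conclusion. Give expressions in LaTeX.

s_(k+1) = ((k + 5)*(k + 7) + 1)/((k + 5)*(k + 7))
s_(k+1) − s_k = (-2*k - 11)/(k**4 + 22*k**3 + 179*k**2 + 638*k + 840)
(s_(k+1) − s_k) − t_k = 0

Valid — Δs_k = t_k.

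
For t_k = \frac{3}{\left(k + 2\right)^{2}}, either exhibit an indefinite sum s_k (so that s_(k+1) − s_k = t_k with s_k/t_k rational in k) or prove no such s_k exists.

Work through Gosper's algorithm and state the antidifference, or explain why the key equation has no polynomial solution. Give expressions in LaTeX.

no hypergeometric antidifference exists

t_(k+1)/t_k = (k + 2)**2/(k + 3)**2.
Take A(k)=k**2 + 4*k + 4, B(k)=k**2 + 6*k + 9, C(k)=1.
Key eq: (k**2 + 4*k + 4)·f(k+1) = (k**2 + 4*k + 4)·f(k) + (1).
d = 0 from the (2,2,0) case.
Put f(k) = c0: A·f(k+1) − B(k−1)·f(k) − C = -1; need -1 = 0 — inconsistent ⇒ no f, not summable.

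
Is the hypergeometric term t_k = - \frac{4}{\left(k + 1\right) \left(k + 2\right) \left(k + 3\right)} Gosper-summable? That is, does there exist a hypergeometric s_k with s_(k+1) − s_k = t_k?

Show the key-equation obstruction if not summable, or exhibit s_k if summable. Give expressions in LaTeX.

Step 1: r(k) = (k + 1)/(k + 4).
Gosper form: A/B · C(k+1)/C(k) with A=k + 1, B=k + 4, C=1.
Need (k + 1)·f(k+1) − (k + 3)·f(k) = 1.
deg f ≤ 2 (via 1,1,0).
Match coefficients ⇒ f(k) = k*(k + 3)/4.
Then R = B(k−1)f/C = k*(k + 3)**2/4, so s_k = R(k)·t_k = k*(-k - 3)/((k + 1)*(k + 2)).
s_(k+1) − s_k = -4/(k**3 + 6*k**2 + 11*k + 6) = t_k.

Yes. s_k = \frac{k \left(- k - 3\right)}{\left(k + 1\right) \left(k + 2\right)}.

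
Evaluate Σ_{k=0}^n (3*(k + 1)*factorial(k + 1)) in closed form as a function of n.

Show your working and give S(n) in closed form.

Compute t_(k+1)/t_k: get (k + 2)**2/(k + 1).
Factor: A=k + 2; B=1; C=k + 1.
Need (k + 2)·f(k+1) − (1)·f(k) = k + 1.
Degrees (1,0,1) ⇒ d ≤ 0.
Solve for f: f(k) = 1 (degree 0 ≤ 0).
Certificate R = B(k−1)f/C = 1/(k + 1) gives s_k = 3*factorial(k + 1).
Check: Δs_k = 3*(k + 1)*factorial(k + 1). ✓
s_(n+1) = 3*factorial(n + 2) and s_(0) = 3, so S(n) = 3*factorial(n + 2) - 3.

S(n) = 3*factorial(n + 2) - 3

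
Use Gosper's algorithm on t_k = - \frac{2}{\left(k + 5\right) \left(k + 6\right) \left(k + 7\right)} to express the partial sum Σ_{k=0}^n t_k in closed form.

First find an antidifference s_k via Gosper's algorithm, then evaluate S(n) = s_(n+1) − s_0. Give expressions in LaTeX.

t_(k+1)/t_k = (k + 5)/(k + 8).
Factor: A=k + 5; B=k + 8; C=1.
Set up (k + 5)·f(k+1) − (k + 7)·f(k) − (1) = 0.
d = 2 from the (1,1,0) case.
Solving with deg f ≤ 2: f(k) = k*(k + 11)/60.
Certificate R = B(k−1)f/C = k*(k + 7)*(k + 11)/60 gives s_k = k*(-k - 11)/(30*(k + 5)*(k + 6)).
Check: Δs_k = -2/(k**3 + 18*k**2 + 107*k + 210). ✓
Σ_(k=0)^n t_k = s_(n+1) − s_(0) = ((-n**2 - 13*n - 12)/(30*(n**2 + 13*n + 42))) − (0), i.e. (-n**2 - 13*n - 12)/(30*(n**2 + 13*n + 42)).

S(n) = \frac{- n^{2} - 13 n - 12}{30 \left(n^{2} + 13 n + 42\right)}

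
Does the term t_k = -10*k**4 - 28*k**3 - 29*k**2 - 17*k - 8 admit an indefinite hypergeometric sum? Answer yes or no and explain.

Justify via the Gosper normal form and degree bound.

r(k) = (10*k**4 + 68*k**3 + 173*k**2 + 199*k + 92)/(10*k**4 + 28*k**3 + 29*k**2 + 17*k + 8) after simplifying.
So A=1 and B=1, with C=k**4 + 14*k**3/5 + 29*k**2/10 + 17*k/10 + 4/5.
Solve (1)·f(k+1) − (1)·f(k) = k**4 + 14*k**3/5 + 29*k**2/10 + 17*k/10 + 4/5.
Bound: deg f ≤ 5.
Solving with deg f ≤ 5: f(k) = k*(2*k**4 + 2*k**3 - k**2 + k + 4)/10.
Certificate R = B(k−1)f/C = k*(2*k**4 + 2*k**3 - k**2 + k + 4)/(10*k**4 + 28*k**3 + 29*k**2 + 17*k + 8) gives s_k = k*(-2*k**4 - 2*k**3 + k**2 - k - 4).
Δs = -10*k**4 - 28*k**3 - 29*k**2 - 17*k - 8, as required.

Yes. s_k = k*(-2*k**4 - 2*k**3 + k**2 - k - 4).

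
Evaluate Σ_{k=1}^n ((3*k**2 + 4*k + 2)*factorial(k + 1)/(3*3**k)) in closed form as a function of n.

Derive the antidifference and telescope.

Step 1: r(k) = (k + 2)*(4*k + 3*(k + 1)**2 + 6)/(3*(3*k**2 + 4*k + 2)).
Gosper form: A/B · C(k+1)/C(k) with A=k/3 + 2/3, B=1, C=k**2 + 4*k/3 + 2/3.
f must satisfy (k/3 + 2/3)·f(k+1) − (1)·f(k) = k**2 + 4*k/3 + 2/3.
Degrees (1,0,2) ⇒ d ≤ 1.
Match coefficients ⇒ f(k) = 3*k + 4.
Certificate R = B(k−1)f/C = 3*(3*k + 4)/(3*k**2 + 4*k + 2) gives s_k = (3*k + 4)*factorial(k + 1)/3**k.
s_(k+1) − s_k = (3*k**2 + 4*k + 2)*factorial(k + 1)/(3*3**k) = t_k.
Evaluate: s_(n+1) = 3**(-n - 1)*(3*n + 7)*factorial(n + 2); subtract s_(1) = 14/3 ⇒ S(n) = 3**(-n - 1)*(-14*3**n + 3*n**3*factorial(n) + 16*n**2*factorial(n) + 27*n*factorial(n) + 14*factorial(n)).

S(n) = 3**(-n - 1)*(-14*3**n + 3*n**3*factorial(n) + 16*n**2*factorial(n) + 27*n*factorial(n) + 14*factorial(n))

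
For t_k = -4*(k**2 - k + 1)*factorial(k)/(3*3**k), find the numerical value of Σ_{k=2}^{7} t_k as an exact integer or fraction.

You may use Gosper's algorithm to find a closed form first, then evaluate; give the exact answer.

Compute t_(k+1)/t_k: get -(k + 1)*(k - (k + 1)**2)/(3*k**2 - 3*k + 3).
Factor: A=k/3 + 1/3; B=1; C=k**2 - k + 1.
Solve (k/3 + 1/3)·f(k+1) − (1)·f(k) = k**2 - k + 1.
d = 1 from the (1,0,2) case.
Match coefficients ⇒ f(k) = 3*k.
Then R = B(k−1)f/C = 3*k/(k**2 - k + 1), so s_k = R(k)·t_k = -4*k*factorial(k)/3**k.
Verify: -4*(k**2 - k + 1)*factorial(k)/(3*3**k) matches t_k.
Evaluate s at k=8 and k=2: -143360/729 and -16/9; difference -142064/729.

Σ = -142064/729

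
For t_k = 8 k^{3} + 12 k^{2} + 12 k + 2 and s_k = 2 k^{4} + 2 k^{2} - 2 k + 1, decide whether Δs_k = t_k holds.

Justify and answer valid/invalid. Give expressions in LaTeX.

s_(k+1) = -2*k + 2*(k + 1)**4 + 2*(k + 1)**2 - 1
s_(k+1) − s_k = 8*k**3 + 12*k**2 + 12*k + 2
(s_(k+1) − s_k) − t_k = 0

valid; difference matches t_k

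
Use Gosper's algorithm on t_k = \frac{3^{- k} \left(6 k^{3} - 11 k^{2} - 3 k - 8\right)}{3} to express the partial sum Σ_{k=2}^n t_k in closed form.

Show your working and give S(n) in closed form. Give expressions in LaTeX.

S(n) = 3^{- n - 2} \left(22 \cdot 3^{n} - 9 n^{3} - 24 n^{2} - 27 n - 6\right)

The ratio is (6*k**3 + 7*k**2 - 7*k - 16)/(3*(6*k**3 - 11*k**2 - 3*k - 8)).
Factor: A=1/3; B=1; C=k**3 - 11*k**2/6 - k/2 - 4/3.
Key eq: (1/3)·f(k+1) = (1)·f(k) + (k**3 - 11*k**2/6 - k/2 - 4/3).
Bound: deg f ≤ 3.
Solving with deg f ≤ 3: f(k) = -(3*k**3 - k**2 + 2*k - 2)/2.
Get s_k = R·t_k = (-3*k**3 + k**2 - 2*k + 2)/3**k with R(k) = B(k−1)f(k)/C(k) = -3*(3*k**3 - k**2 + 2*k - 2)/(6*k**3 - 11*k**2 - 3*k - 8).
Δs = (6*k**3 - 11*k**2 - 3*k - 8)/(3*3**k), as required.
Evaluate: s_(n+1) = 3**(-n - 1)*(-3*n**3 - 8*n**2 - 9*n - 2); subtract s_(2) = -22/9 ⇒ S(n) = 3**(-n - 2)*(22*3**n - 9*n**3 - 24*n**2 - 27*n - 6).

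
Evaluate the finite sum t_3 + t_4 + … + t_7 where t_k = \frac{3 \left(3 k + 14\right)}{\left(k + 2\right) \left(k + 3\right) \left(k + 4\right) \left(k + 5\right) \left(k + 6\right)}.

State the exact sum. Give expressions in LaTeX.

Ratio r(k) = (k + 2)*(3*k + 17)/((k + 7)*(3*k + 14)).
Normal form (A,B,C) = (k + 2, k + 7, k + 14/3).
Key eq: (k + 2)·f(k+1) = (k + 6)·f(k) + (k + 14/3).
deg f ≤ 4 (via 1,1,1).
Match coefficients ⇒ f(k) = k*(k + 4)*(k**2 + 10*k + 31)/90.
Then R = B(k−1)f/C = k*(k + 4)*(k + 6)*(k**2 + 10*k + 31)/(30*(3*k + 14)), so s_k = R(k)·t_k = k*(k**2 + 10*k + 31)/(10*(k**3 + 10*k**2 + 31*k + 30)).
Verify: 3*(3*k + 14)/(k**5 + 20*k**4 + 155*k**3 + 580*k**2 + 1044*k + 720) matches t_k.
Telescoping: Σ = s_(8) − s_(3) = 14/143 − (7/80) = 119/11440.

Σ = 119/11440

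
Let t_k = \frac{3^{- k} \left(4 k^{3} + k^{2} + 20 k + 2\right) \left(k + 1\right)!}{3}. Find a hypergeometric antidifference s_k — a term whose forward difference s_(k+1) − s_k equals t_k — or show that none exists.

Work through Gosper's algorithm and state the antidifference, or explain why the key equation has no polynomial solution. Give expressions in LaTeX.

s_k = 3^{- k} k \left(4 k - 3\right) \left(k + 1\right)!

The ratio is (k + 2)*(20*k + 4*(k + 1)**3 + (k + 1)**2 + 22)/(3*(4*k**3 + k**2 + 20*k + 2)).
Normal form (A,B,C) = (k/3 + 2/3, 1, k**3 + k**2/4 + 5*k + 1/2).
f must satisfy (k/3 + 2/3)·f(k+1) − (1)·f(k) = k**3 + k**2/4 + 5*k + 1/2.
From deg A=1, deg B=0, deg C=3: d=2.
A polynomial solution: f(k) = 3*k*(4*k - 3)/4.
So s_k = (B(k−1)f/C)·t_k = (3*k*(4*k - 3)/(4*k**3 + k**2 + 20*k + 2))·t_k = k*(4*k - 3)*factorial(k + 1)/3**k.
s_(k+1) − s_k = (4*k**3 + k**2 + 20*k + 2)*factorial(k + 1)/(3*3**k) = t_k.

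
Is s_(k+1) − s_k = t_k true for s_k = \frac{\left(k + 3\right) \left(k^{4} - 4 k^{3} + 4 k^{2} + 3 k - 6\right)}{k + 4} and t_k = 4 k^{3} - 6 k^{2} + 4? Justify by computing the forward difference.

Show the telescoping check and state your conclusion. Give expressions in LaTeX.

Invalid: residual \frac{- 3 k^{4} - 14 k^{3} + 28 k^{2} - k - 22}{k^{2} + 9 k + 20} ≠ 0.

s_(k+1) = (k**5 + 4*k**4 - 2*k**3 - 5*k**2 + 10*k - 8)/(k + 5)
s_(k+1) − s_k = (4*k**5 + 27*k**4 + 12*k**3 - 88*k**2 + 35*k + 58)/(k**2 + 9*k + 20)
(s_(k+1) − s_k) − t_k = (-3*k**4 - 14*k**3 + 28*k**2 - k - 22)/(k**2 + 9*k + 20)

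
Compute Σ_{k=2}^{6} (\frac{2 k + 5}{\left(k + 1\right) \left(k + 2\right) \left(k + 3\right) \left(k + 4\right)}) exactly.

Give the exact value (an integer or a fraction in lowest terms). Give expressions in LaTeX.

The ratio is (k + 1)*(2*k + 7)/((k + 5)*(2*k + 5)).
Normal form (A,B,C) = (k + 1, k + 5, k + 5/2).
Need (k + 1)·f(k+1) − (k + 4)·f(k) = k + 5/2.
Degrees (1,1,1) ⇒ d ≤ 3.
Solving with deg f ≤ 3: f(k) = k*(k + 2)*(k + 4)/6.
R(k) = B(k−1)·f(k)/C(k) = k*(k + 2)*(k + 4)**2/(3*(2*k + 5)); s_k = R·t_k = k*(k + 4)/(3*(k**2 + 4*k + 3)).
Verify: (2*k + 5)/(k**4 + 10*k**3 + 35*k**2 + 50*k + 24) matches t_k.
Σ_(k=2)^(6) t_k = s_(7) − s_(2) = 77/240 − (4/15) = 13/240.

Σ = 13/240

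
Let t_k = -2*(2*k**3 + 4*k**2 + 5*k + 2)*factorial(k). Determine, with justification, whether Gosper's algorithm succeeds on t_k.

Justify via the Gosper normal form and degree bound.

Yes. s_k = -2*(2*k**2 - 1)*factorial(k).

Ratio r(k) = (2*k**4 + 12*k**3 + 29*k**2 + 32*k + 13)/(2*k**3 + 4*k**2 + 5*k + 2).
Take A(k)=k + 1, B(k)=1, C(k)=k**3 + 2*k**2 + 5*k/2 + 1.
Need (k + 1)·f(k+1) − (1)·f(k) = k**3 + 2*k**2 + 5*k/2 + 1.
From deg A=1, deg B=0, deg C=3: d=2.
Match coefficients ⇒ f(k) = (2*k**2 - 1)/2.
Then R = B(k−1)f/C = (2*k**2 - 1)/(2*k**3 + 4*k**2 + 5*k + 2), so s_k = R(k)·t_k = -2*(2*k**2 - 1)*factorial(k).
Verify: -2*(2*k**3 + 4*k**2 + 5*k + 2)*factorial(k) matches t_k.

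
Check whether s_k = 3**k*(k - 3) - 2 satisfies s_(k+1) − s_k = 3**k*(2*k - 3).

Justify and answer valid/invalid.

s_(k+1) = 3**(k + 1)*(k - 2) - 2
s_(k+1) − s_k = 3**k*(2*k - 3)
(s_(k+1) − s_k) − t_k = 0

Valid: the claim telescopes to t_k.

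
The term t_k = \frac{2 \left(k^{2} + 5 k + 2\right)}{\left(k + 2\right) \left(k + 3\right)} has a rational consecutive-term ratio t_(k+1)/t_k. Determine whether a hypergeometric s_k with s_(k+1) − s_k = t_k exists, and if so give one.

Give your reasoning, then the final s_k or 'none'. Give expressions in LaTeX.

r(k) = (k + 2)*(5*k + (k + 1)**2 + 7)/((k + 4)*(k**2 + 5*k + 2)) after simplifying.
Gosper form: A/B · C(k+1)/C(k) with A=k + 2, B=k + 4, C=k**2 + 5*k + 2.
Set up (k + 2)·f(k+1) − (k + 3)·f(k) − (k**2 + 5*k + 2) = 0.
From deg A=1, deg B=1, deg C=2: d=2.
Match coefficients ⇒ f(k) = k**2.
Certificate R = B(k−1)f/C = k**2*(k + 3)/(k**2 + 5*k + 2) gives s_k = 2*k**2/(k + 2).
Δs = 2*(k**2 + 5*k + 2)/(k**2 + 5*k + 6), as required.

s_k = \frac{2 k^{2}}{k + 2}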